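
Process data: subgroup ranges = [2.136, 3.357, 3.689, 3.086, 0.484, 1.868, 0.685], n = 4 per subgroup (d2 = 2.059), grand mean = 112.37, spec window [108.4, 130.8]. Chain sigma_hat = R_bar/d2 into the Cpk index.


R_bar = (2.136 + 3.357 + 3.689 + 3.086 + 0.484 + 1.868 + 0.685) / 7 = 2.1864286
sigma = R_bar / d2 = 2.1864286 / 2.059 = 1.0618886
Cp = (USL - LSL)/(6*sigma) = (130.8 - 108.4)/(6*1.0618886) = 3.5157
Cpu = (130.8 - 112.37)/(3*1.0618886) = 5.7853
Cpl = (112.37 - 108.4)/(3*1.0618886) = 1.2462
Cpk = min(Cpu, Cpl) = 1.2462

1.2462


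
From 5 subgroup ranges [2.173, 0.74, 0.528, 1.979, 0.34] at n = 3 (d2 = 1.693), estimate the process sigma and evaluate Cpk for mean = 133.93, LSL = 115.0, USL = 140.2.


R_bar = (2.173 + 0.74 + 0.528 + 1.979 + 0.34) / 5 = 1.152
sigma = R_bar / d2 = 1.152 / 1.693 = 0.68044891
Cp = (USL - LSL)/(6*sigma) = (140.2 - 115.0)/(6*0.68044891) = 6.1724
Cpu = (140.2 - 133.93)/(3*0.68044891) = 3.0715
Cpl = (133.93 - 115.0)/(3*0.68044891) = 9.2733
Cpk = min(Cpu, Cpl) = 3.0715

3.0715


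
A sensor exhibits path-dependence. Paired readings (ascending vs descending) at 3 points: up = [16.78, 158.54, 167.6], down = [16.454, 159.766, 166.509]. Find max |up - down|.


|16.78 - 16.454| = 0.3260
|158.54 - 159.766| = 1.2260
|167.6 - 166.509| = 1.0910
hysteresis = max(diffs) = 1.2260

1.2260


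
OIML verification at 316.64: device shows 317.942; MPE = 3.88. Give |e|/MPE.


e = indication - reference = 317.942 - 316.64 = 1.3020
|e| = 1.3020
ratio = |e| / MPE = 1.3020 / 3.88
ratio = 0.3356

0.3356


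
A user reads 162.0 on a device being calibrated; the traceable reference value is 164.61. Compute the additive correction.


Correction = standard - reading
= 164.61 - 162.0
= 2.6100

2.6100


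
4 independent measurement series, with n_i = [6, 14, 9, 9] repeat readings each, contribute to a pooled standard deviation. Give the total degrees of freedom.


nu = sum_i (n_i - 1)
nu = ((6 - 1) + (14 - 1) + (9 - 1) + (9 - 1))
nu = 5 + 13 + 8 + 8
nu = 34

34


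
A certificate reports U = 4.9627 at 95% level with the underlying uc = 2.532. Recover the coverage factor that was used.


k = U / uc
k = 4.9627 / 2.532
k = 1.96

1.96


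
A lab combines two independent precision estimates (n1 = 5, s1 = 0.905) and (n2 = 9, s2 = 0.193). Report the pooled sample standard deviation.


s_p = sqrt(((n1-1)*s1^2 + (n2-1)*s2^2) / (n1+n2-2))
numerator = (5-1)*0.905^2 + (9-1)*0.193^2 = 3.2761 + 0.297992 = 3.574092
denominator = 5 + 9 - 2 = 12
s_p^2 = 3.574092 / 12 = 0.297841
s_p = sqrt(0.297841) = 0.5457

0.5457


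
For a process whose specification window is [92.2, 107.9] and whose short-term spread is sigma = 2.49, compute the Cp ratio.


Cp = (USL - LSL) / (6 * sigma)
= (107.9 - 92.2) / (6 * 2.49)
= 15.7000 / 14.9400
= 1.0509

1.0509


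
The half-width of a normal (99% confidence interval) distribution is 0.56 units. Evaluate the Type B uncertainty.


u_B = half_width / 2.576
u_B = 0.56 / 2.576
u_B = 0.2174

0.2174


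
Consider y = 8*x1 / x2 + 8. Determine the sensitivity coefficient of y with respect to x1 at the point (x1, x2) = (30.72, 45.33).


y = 8*x1 / x2 + 8
dy/dx1 = 8/x2
Evaluate at x2 = 45.33: c1 = 8 / 45.33
c1 = 0.1765

0.1765


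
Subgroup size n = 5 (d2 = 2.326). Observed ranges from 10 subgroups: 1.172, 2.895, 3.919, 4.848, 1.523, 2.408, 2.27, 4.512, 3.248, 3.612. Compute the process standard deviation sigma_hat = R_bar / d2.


R_bar = (1.172 + 2.895 + 3.919 + 4.848 + 1.523 + 2.408 + 2.27 + 4.512 + 3.248 + 3.612) / 10
R_bar = 30.407 / 10 = 3.0407
sigma_hat = R_bar / d2 = 3.0407 / 2.326 = 1.3073

1.3073


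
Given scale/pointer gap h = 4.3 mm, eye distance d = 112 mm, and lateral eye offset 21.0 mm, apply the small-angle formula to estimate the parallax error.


error = h * offset / d
= 4.3 * 21.0 / 112
= 0.8063

0.8063


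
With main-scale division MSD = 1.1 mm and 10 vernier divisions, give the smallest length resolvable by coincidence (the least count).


LC = MSD / n_div
= 1.1 / 10
= 0.1100

0.1100


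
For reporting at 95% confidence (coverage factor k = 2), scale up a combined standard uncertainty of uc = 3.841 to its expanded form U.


U = k * uc
U = 2 * 3.841
U = 7.6820

7.6820


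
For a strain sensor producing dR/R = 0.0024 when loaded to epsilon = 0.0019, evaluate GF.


GF = (dR/R) / epsilon
= 0.0024 / 0.0019
= 1.2632

1.2632


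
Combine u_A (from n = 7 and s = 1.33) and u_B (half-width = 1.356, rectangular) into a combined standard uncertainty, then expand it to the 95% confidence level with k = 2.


u_A = s / sqrt(n) = 1.33 / sqrt(7) = 0.50269275
u_B = half_width / sqrt(3) = 1.356 / sqrt(3) = 0.78288697
uc = sqrt(u_A^2 + u_B^2) = sqrt(0.50269275^2 + 0.78288697^2) = 0.93038272
U = k * uc = 2 * 0.93038272
U = 1.8608

1.8608


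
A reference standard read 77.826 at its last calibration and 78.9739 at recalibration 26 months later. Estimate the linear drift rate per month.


rate = (v2 - v1) / months
= (78.9739 - 77.826) / 26
= 1.1479 / 26
= 0.0442

0.0442


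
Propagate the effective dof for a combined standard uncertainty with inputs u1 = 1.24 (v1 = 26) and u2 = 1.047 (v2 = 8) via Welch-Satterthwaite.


uc = sqrt(u1^2 + u2^2) = sqrt(1.24^2 + 1.047^2) = 1.6229014
v_eff = uc^4 / (u1^4/v1 + u2^4/v2)
= 1.6229014^4 / (1.24^4/26 + 1.047^4/8)
= 6.9369496 / 0.24114057
v_eff = 28.7672

28.7672


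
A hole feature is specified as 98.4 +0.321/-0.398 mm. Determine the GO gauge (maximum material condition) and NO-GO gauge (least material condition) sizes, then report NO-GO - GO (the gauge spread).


GO = nominal - lower_tol (smallest hole = maximum material condition)
GO = 98.4 - 0.398 = 98.002
NO-GO = nominal + upper_tol (largest hole = least material condition)
NO-GO = 98.4 + 0.321 = 98.721
spread = NO-GO - GO = 98.721 - 98.002 = 0.7190

0.7190


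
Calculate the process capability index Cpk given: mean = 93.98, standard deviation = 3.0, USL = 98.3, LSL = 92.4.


Cpu = (USL - mean) / (3*sigma) = (98.3 - 93.98) / (3*3.0) = 0.4800
Cpl = (mean - LSL) / (3*sigma) = (93.98 - 92.4) / (3*3.0) = 0.1756
Cpk = min(Cpu, Cpl) = 0.1756

0.1756


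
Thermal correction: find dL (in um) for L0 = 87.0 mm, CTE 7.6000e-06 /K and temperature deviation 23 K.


dL = L * alpha * dT
= 87.0 * 7.6000e-06 * 23
= 0.0152076 mm
dL_um = 0.0152076 * 1000 = 15.2076 um

15.2076


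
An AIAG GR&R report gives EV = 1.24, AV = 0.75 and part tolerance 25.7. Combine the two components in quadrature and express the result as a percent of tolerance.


GRR = sqrt(EV^2 + AV^2) = sqrt(1.24^2 + 0.75^2) = 1.4491722
%GRR = GRR / tol * 100 = 1.4491722 / 25.7 * 100
%GRR = 5.6388

5.6388


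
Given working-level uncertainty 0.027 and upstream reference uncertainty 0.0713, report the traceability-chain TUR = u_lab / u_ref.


TUR = u_lab / u_ref
= 0.027 / 0.0713
= 0.3787

0.3787


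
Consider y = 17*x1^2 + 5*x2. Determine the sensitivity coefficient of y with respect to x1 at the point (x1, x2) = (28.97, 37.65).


y = 17*x1^2 + 5*x2
dy/dx1 = 2*17*x1
Evaluate at x1 = 28.97: c1 = 34 * 28.97
c1 = 984.9800

984.9800


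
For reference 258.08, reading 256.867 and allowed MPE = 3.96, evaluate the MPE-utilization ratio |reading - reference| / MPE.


e = indication - reference = 256.867 - 258.08 = -1.2130
|e| = 1.2130
ratio = |e| / MPE = 1.2130 / 3.96
ratio = 0.3063

0.3063


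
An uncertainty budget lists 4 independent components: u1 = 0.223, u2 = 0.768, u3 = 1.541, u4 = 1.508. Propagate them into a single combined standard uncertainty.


uc = sqrt(0.223^2 + 0.768^2 + 1.541^2 + 1.508^2)
uc = sqrt(5.288298)
uc = 2.2996

2.2996


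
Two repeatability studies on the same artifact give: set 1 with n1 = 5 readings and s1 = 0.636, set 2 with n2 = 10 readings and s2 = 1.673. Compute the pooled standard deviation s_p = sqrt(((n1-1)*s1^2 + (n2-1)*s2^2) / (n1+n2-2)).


s_p = sqrt(((n1-1)*s1^2 + (n2-1)*s2^2) / (n1+n2-2))
numerator = (5-1)*0.636^2 + (10-1)*1.673^2 = 1.617984 + 25.190361 = 26.808345
denominator = 5 + 10 - 2 = 13
s_p^2 = 26.808345 / 13 = 2.0621804
s_p = sqrt(2.0621804) = 1.4360

1.4360


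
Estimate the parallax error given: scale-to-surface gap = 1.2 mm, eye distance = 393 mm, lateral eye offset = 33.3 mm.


error = h * offset / d
= 1.2 * 33.3 / 393
= 0.1017

0.1017


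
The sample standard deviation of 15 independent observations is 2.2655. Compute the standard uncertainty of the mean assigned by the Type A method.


u_A = s / sqrt(n)
u_A = 2.2655 / sqrt(15)
u_A = 2.2655 / 3.8729833
u_A = 0.5849

0.5849


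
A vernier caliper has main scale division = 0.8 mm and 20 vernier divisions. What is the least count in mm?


LC = MSD / n_div
= 0.8 / 20
= 0.0400

0.0400


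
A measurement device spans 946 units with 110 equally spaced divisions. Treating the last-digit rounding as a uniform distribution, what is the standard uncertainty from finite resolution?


resolution = range / divisions
resolution = 946 / 110 = 8.6
u_res = resolution / (2*sqrt(3))
u_res = 8.6 / 3.4641016
u_res = 2.4826

2.4826


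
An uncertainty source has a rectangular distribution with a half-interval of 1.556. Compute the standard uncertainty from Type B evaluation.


u_B = half_width / sqrt(3)
u_B = 1.556 / 1.7320508
u_B = 0.8984

0.8984


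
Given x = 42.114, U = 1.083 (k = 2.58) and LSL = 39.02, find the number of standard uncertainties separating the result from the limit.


u = U / k = 1.083 / 2.58 = 0.41976744
margin = |LSL - x| = |39.02 - 42.114| = 3.094
z = margin / u = 3.094 / 0.41976744
z = 7.3707

7.3707


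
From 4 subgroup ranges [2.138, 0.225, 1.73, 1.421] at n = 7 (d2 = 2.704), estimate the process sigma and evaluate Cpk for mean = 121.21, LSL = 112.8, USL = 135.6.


R_bar = (2.138 + 0.225 + 1.73 + 1.421) / 4 = 1.3785
sigma = R_bar / d2 = 1.3785 / 2.704 = 0.5098003
Cp = (USL - LSL)/(6*sigma) = (135.6 - 112.8)/(6*0.5098003) = 7.4539
Cpu = (135.6 - 121.21)/(3*0.5098003) = 9.4089
Cpl = (121.21 - 112.8)/(3*0.5098003) = 5.4989
Cpk = min(Cpu, Cpl) = 5.4989

5.4989


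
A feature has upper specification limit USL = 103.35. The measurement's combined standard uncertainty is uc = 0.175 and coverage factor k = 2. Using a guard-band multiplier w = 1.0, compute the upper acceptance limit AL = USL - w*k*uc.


U = k * uc = 2 * 0.175 = 0.35
guard band g = w * U = 1.0 * 0.35 = 0.35
AL = USL - g = 103.35 - 0.35
AL = 103.0000

103.0000


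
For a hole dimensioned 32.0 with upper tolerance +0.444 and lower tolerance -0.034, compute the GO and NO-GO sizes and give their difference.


GO = nominal - lower_tol (smallest hole = maximum material condition)
GO = 32.0 - 0.034 = 31.966
NO-GO = nominal + upper_tol (largest hole = least material condition)
NO-GO = 32.0 + 0.444 = 32.444
spread = NO-GO - GO = 32.444 - 31.966 = 0.4780

0.4780


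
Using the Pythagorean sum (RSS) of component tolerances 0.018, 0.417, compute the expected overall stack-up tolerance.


RSS = sqrt(0.018^2 + 0.417^2)
= sqrt(0.174213)
= 0.4174

0.4174


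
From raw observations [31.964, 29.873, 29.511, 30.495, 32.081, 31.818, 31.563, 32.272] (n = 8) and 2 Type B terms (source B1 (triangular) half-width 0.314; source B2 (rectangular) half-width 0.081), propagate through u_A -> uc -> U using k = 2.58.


mean = (31.964 + 29.873 + 29.511 + 30.495 + 32.081 + 31.818 + 31.563 + 32.272) / 8 = 31.197125
s = sqrt(sum((x - mean)^2)/(n-1)) = 1.0779175
u_A = s / sqrt(n) = 1.0779175 / sqrt(8) = 0.38110139
u_B1 = 0.314 / sqrt(6) = 0.12818996
u_B2 = 0.081 / sqrt(3) = 0.046765372
uc = sqrt(0.38110139^2 + 0.12818996^2 + 0.046765372^2) = 0.40479369
U = k * uc = 2.58 * 0.40479369
U = 1.0444

1.0444


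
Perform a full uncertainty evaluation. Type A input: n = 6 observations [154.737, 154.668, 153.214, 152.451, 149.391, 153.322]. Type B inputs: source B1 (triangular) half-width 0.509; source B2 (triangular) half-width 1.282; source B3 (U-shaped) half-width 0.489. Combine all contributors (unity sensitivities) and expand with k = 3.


mean = (154.737 + 154.668 + 153.214 + 152.451 + 149.391 + 153.322) / 6 = 152.9638333
s = sqrt(sum((x - mean)^2)/(n-1)) = 1.9630235
u_A = s / sqrt(n) = 1.9630235 / sqrt(6) = 0.80140099
u_B1 = 0.509 / sqrt(6) = 0.20779838
u_B2 = 1.282 / sqrt(6) = 0.52337431
u_B3 = 0.489 / sqrt(2) = 0.34577522
uc = sqrt(0.80140099^2 + 0.20779838^2 + 0.52337431^2 + 0.34577522^2) = 1.0387035
U = k * uc = 3 * 1.0387035
U = 3.1161

3.1161


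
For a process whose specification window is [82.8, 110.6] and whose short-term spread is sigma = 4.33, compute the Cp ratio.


Cp = (USL - LSL) / (6 * sigma)
= (110.6 - 82.8) / (6 * 4.33)
= 27.8000 / 25.9800
= 1.0701

1.0701


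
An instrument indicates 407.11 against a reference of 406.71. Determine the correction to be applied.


Correction = standard - reading
= 406.71 - 407.11
= -0.4000

-0.4000


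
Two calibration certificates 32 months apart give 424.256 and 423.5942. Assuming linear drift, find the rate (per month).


rate = (v2 - v1) / months
= (423.5942 - 424.256) / 32
= -0.6618 / 32
= -0.0207

-0.0207


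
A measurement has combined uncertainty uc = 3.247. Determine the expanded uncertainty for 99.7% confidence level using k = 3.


U = k * uc
U = 3 * 3.247
U = 9.7410

9.7410


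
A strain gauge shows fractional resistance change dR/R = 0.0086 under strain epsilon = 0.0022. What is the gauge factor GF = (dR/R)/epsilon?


GF = (dR/R) / epsilon
= 0.0086 / 0.0022
= 3.9091

3.9091


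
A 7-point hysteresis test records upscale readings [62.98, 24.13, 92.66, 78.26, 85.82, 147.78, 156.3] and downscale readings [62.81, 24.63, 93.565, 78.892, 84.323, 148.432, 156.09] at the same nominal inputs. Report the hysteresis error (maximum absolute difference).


|62.98 - 62.81| = 0.1700
|24.13 - 24.63| = 0.5000
|92.66 - 93.565| = 0.9050
|78.26 - 78.892| = 0.6320
|85.82 - 84.323| = 1.4970
|147.78 - 148.432| = 0.6520
|156.3 - 156.09| = 0.2100
hysteresis = max(diffs) = 1.4970

1.4970


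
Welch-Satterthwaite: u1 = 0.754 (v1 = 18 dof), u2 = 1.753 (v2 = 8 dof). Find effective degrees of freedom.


uc = sqrt(u1^2 + u2^2) = sqrt(0.754^2 + 1.753^2) = 1.908278
v_eff = uc^4 / (u1^4/v1 + u2^4/v2)
= 1.908278^4 / (0.754^4/18 + 1.753^4/8)
= 13.260704 / 1.1983792
v_eff = 11.0655

11.0655


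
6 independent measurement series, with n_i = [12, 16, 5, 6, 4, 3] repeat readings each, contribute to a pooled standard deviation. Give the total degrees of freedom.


nu = sum_i (n_i - 1)
nu = ((12 - 1) + (16 - 1) + (5 - 1) + (6 - 1) + (4 - 1) + (3 - 1))
nu = 11 + 15 + 4 + 5 + 3 + 2
nu = 40

40


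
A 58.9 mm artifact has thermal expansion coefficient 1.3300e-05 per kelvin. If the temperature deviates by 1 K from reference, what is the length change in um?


dL = L * alpha * dT
= 58.9 * 1.3300e-05 * 1
= 7.8340000e-04 mm
dL_um = 7.8340000e-04 * 1000 = 0.7834 um

0.7834


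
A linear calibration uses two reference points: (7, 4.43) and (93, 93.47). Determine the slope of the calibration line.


slope = (y2 - y1) / (x2 - x1)
= (93.47 - 4.43) / (93 - 7)
= 89.0400 / 86
= 1.0353

1.0353


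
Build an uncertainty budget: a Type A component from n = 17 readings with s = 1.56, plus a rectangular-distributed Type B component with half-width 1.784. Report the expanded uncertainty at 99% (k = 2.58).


u_A = s / sqrt(n) = 1.56 / sqrt(17) = 0.37835558
u_B = half_width / sqrt(3) = 1.784 / sqrt(3) = 1.0299929
uc = sqrt(u_A^2 + u_B^2) = sqrt(0.37835558^2 + 1.0299929^2) = 1.0972868
U = k * uc = 2.58 * 1.0972868
U = 2.8310

2.8310


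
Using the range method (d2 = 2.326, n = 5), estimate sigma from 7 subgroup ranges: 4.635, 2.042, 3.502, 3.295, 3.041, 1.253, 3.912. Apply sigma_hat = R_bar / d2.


R_bar = (4.635 + 2.042 + 3.502 + 3.295 + 3.041 + 1.253 + 3.912) / 7
R_bar = 21.68 / 7 = 3.0971429
sigma_hat = R_bar / d2 = 3.0971429 / 2.326 = 1.3315

1.3315


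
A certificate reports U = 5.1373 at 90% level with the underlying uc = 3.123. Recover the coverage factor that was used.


k = U / uc
k = 5.1373 / 3.123
k = 1.645

1.645


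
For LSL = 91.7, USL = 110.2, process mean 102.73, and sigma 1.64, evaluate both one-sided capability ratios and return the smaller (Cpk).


Cpu = (USL - mean) / (3*sigma) = (110.2 - 102.73) / (3*1.64) = 1.5183
Cpl = (mean - LSL) / (3*sigma) = (102.73 - 91.7) / (3*1.64) = 2.2419
Cpk = min(Cpu, Cpl) = 1.5183

1.5183


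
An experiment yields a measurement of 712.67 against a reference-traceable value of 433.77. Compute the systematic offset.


Systematic error = measured - true
= 712.67 - 433.77
= 278.9000

278.9000


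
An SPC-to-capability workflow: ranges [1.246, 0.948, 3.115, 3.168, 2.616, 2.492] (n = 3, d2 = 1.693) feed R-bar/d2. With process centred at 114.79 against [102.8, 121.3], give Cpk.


R_bar = (1.246 + 0.948 + 3.115 + 3.168 + 2.616 + 2.492) / 6 = 2.2641667
sigma = R_bar / d2 = 2.2641667 / 1.693 = 1.3373696
Cp = (USL - LSL)/(6*sigma) = (121.3 - 102.8)/(6*1.3373696) = 2.3055
Cpu = (121.3 - 114.79)/(3*1.3373696) = 1.6226
Cpl = (114.79 - 102.8)/(3*1.3373696) = 2.9885
Cpk = min(Cpu, Cpl) = 1.6226

1.6226


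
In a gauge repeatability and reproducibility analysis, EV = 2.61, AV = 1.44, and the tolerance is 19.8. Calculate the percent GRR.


GRR = sqrt(EV^2 + AV^2) = sqrt(2.61^2 + 1.44^2) = 2.9808891
%GRR = GRR / tol * 100 = 2.9808891 / 19.8 * 100
%GRR = 15.0550

15.0550


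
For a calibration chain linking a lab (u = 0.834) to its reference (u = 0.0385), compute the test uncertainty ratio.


TUR = u_lab / u_ref
= 0.834 / 0.0385
= 21.6623

21.6623


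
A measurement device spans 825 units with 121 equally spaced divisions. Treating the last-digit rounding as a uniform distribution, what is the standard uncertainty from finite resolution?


resolution = range / divisions
resolution = 825 / 121 = 6.8181818
u_res = resolution / (2*sqrt(3))
u_res = 6.8181818 / 3.4641016
u_res = 1.9682

1.9682


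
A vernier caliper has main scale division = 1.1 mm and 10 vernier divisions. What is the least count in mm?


LC = MSD / n_div
= 1.1 / 10
= 0.1100

0.1100


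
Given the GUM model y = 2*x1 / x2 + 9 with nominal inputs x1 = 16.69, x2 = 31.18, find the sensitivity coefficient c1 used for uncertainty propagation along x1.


y = 2*x1 / x2 + 9
dy/dx1 = 2/x2
Evaluate at x2 = 31.18: c1 = 2 / 31.18
c1 = 0.0641

0.0641


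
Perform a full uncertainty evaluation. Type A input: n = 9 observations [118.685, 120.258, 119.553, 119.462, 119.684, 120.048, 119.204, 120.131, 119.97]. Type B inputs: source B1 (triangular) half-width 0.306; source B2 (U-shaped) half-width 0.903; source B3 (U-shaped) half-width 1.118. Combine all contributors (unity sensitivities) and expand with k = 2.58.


mean = (118.685 + 120.258 + 119.553 + 119.462 + 119.684 + 120.048 + 119.204 + 120.131 + 119.97) / 9 = 119.6661111
s = sqrt(sum((x - mean)^2)/(n-1)) = 0.5044233
u_A = s / sqrt(n) = 0.5044233 / sqrt(9) = 0.1681411
u_B1 = 0.306 / sqrt(6) = 0.12492398
u_B2 = 0.903 / sqrt(2) = 0.63851742
u_B3 = 1.118 / sqrt(2) = 0.79054538
uc = sqrt(0.1681411^2 + 0.12492398^2 + 0.63851742^2 + 0.79054538^2) = 1.0375663
U = k * uc = 2.58 * 1.0375663
U = 2.6769

2.6769


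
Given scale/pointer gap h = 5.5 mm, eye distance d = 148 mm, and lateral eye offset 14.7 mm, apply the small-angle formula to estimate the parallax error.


error = h * offset / d
= 5.5 * 14.7 / 148
= 0.5463

0.5463


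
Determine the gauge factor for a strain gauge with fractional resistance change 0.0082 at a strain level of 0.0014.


GF = (dR/R) / epsilon
= 0.0082 / 0.0014
= 5.8571

5.8571


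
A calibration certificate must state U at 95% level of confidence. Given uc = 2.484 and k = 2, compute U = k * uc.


U = k * uc
U = 2 * 2.484
U = 4.9680

4.9680


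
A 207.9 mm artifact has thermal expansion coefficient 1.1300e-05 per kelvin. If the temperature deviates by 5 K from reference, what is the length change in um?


dL = L * alpha * dT
= 207.9 * 1.1300e-05 * 5
= 0.0117464 mm
dL_um = 0.0117464 * 1000 = 11.7464 um

11.7464


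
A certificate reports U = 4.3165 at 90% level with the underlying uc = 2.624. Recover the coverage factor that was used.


k = U / uc
k = 4.3165 / 2.624
k = 1.645

1.645


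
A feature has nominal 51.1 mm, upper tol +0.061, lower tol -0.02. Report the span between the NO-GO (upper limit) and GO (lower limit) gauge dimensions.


GO = nominal - lower_tol (smallest hole = maximum material condition)
GO = 51.1 - 0.02 = 51.08
NO-GO = nominal + upper_tol (largest hole = least material condition)
NO-GO = 51.1 + 0.061 = 51.161
spread = NO-GO - GO = 51.161 - 51.08 = 0.0810

0.0810


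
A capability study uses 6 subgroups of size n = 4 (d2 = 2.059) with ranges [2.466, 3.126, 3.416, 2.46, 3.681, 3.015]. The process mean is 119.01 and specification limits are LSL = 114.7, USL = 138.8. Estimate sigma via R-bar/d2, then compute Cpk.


R_bar = (2.466 + 3.126 + 3.416 + 2.46 + 3.681 + 3.015) / 6 = 3.0273333
sigma = R_bar / d2 = 3.0273333 / 2.059 = 1.470293
Cp = (USL - LSL)/(6*sigma) = (138.8 - 114.7)/(6*1.470293) = 2.7319
Cpu = (138.8 - 119.01)/(3*1.470293) = 4.4866
Cpl = (119.01 - 114.7)/(3*1.470293) = 0.9771
Cpk = min(Cpu, Cpl) = 0.9771

0.9771


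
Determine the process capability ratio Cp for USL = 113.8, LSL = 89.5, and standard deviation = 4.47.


Cp = (USL - LSL) / (6 * sigma)
= (113.8 - 89.5) / (6 * 4.47)
= 24.3000 / 26.8200
= 0.9060

0.9060


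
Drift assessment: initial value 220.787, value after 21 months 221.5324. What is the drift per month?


rate = (v2 - v1) / months
= (221.5324 - 220.787) / 21
= 0.7454 / 21
= 0.0355

0.0355


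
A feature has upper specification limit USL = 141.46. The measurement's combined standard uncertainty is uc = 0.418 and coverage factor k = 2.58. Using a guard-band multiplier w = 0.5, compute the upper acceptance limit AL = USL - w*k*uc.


U = k * uc = 2.58 * 0.418 = 1.07844
guard band g = w * U = 0.5 * 1.07844 = 0.53922
AL = USL - g = 141.46 - 0.53922
AL = 140.9208

140.9208


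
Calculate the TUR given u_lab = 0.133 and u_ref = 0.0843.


TUR = u_lab / u_ref
= 0.133 / 0.0843
= 1.5777

1.5777


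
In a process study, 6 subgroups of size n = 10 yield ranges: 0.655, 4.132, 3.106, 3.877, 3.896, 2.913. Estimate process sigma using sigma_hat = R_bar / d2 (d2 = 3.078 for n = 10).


R_bar = (0.655 + 4.132 + 3.106 + 3.877 + 3.896 + 2.913) / 6
R_bar = 18.579 / 6 = 3.0965
sigma_hat = R_bar / d2 = 3.0965 / 3.078 = 1.0060

1.0060


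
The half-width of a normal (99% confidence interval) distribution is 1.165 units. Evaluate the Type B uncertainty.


u_B = half_width / 2.576
u_B = 1.165 / 2.576
u_B = 0.4523

0.4523


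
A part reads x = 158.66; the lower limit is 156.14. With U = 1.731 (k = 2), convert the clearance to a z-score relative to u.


u = U / k = 1.731 / 2 = 0.8655
margin = |LSL - x| = |156.14 - 158.66| = 2.52
z = margin / u = 2.52 / 0.8655
z = 2.9116

2.9116


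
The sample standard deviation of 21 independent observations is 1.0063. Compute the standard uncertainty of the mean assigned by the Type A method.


u_A = s / sqrt(n)
u_A = 1.0063 / sqrt(21)
u_A = 1.0063 / 4.5825757
u_A = 0.2196

0.2196


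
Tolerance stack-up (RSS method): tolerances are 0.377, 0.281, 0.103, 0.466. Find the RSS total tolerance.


RSS = sqrt(0.377^2 + 0.281^2 + 0.103^2 + 0.466^2)
= sqrt(0.448855)
= 0.6700

0.6700


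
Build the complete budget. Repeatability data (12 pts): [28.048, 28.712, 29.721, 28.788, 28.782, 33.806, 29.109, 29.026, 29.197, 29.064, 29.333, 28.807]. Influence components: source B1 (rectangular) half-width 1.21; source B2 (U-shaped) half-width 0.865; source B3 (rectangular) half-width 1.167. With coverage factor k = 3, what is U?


mean = (28.048 + 28.712 + 29.721 + 28.788 + 28.782 + 33.806 + 29.109 + 29.026 + 29.197 + 29.064 + 29.333 + 28.807) / 12 = 29.36608333
s = sqrt(sum((x - mean)^2)/(n-1)) = 1.4552285
u_A = s / sqrt(n) = 1.4552285 / sqrt(12) = 0.42008828
u_B1 = 1.21 / sqrt(3) = 0.69859383
u_B2 = 0.865 / sqrt(2) = 0.61164737
u_B3 = 1.167 / sqrt(3) = 0.67376776
uc = sqrt(0.42008828^2 + 0.69859383^2 + 0.61164737^2 + 0.67376776^2) = 1.2217131
U = k * uc = 3 * 1.2217131
U = 3.6651

3.6651


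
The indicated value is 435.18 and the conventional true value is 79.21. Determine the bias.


Systematic error = measured - true
= 435.18 - 79.21
= 355.9700

355.9700


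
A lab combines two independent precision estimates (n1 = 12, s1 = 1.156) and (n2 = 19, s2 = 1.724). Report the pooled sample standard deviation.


s_p = sqrt(((n1-1)*s1^2 + (n2-1)*s2^2) / (n1+n2-2))
numerator = (12-1)*1.156^2 + (19-1)*1.724^2 = 14.699696 + 53.499168 = 68.198864
denominator = 12 + 19 - 2 = 29
s_p^2 = 68.198864 / 29 = 2.351685
s_p = sqrt(2.351685) = 1.5335

1.5335


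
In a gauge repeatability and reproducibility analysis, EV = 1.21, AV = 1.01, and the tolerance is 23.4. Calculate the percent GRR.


GRR = sqrt(EV^2 + AV^2) = sqrt(1.21^2 + 1.01^2) = 1.5761345
%GRR = GRR / tol * 100 = 1.5761345 / 23.4 * 100
%GRR = 6.7356

6.7356


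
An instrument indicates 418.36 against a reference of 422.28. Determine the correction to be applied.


Correction = standard - reading
= 422.28 - 418.36
= 3.9200

3.9200


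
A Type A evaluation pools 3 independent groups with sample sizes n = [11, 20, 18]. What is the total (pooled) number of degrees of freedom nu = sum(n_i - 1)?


nu = sum_i (n_i - 1)
nu = ((11 - 1) + (20 - 1) + (18 - 1))
nu = 10 + 19 + 17
nu = 46

46


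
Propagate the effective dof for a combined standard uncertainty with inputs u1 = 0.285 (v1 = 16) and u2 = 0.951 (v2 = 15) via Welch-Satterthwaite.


uc = sqrt(u1^2 + u2^2) = sqrt(0.285^2 + 0.951^2) = 0.99278699
v_eff = uc^4 / (u1^4/v1 + u2^4/v2)
= 0.99278699^4 / (0.285^4/16 + 0.951^4/15)
= 0.97145863 / 0.054941755
v_eff = 17.6816

17.6816


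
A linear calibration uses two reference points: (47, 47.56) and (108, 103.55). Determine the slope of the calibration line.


slope = (y2 - y1) / (x2 - x1)
= (103.55 - 47.56) / (108 - 47)
= 55.9900 / 61
= 0.9179

0.9179


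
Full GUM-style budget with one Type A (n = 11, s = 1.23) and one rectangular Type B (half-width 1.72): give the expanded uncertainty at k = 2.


u_A = s / sqrt(n) = 1.23 / sqrt(11) = 0.37085895
u_B = half_width / sqrt(3) = 1.72 / sqrt(3) = 0.99304246
uc = sqrt(u_A^2 + u_B^2) = sqrt(0.37085895^2 + 0.99304246^2) = 1.0600329
U = k * uc = 2 * 1.0600329
U = 2.1201

2.1201


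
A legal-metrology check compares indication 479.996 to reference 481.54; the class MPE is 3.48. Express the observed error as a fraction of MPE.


e = indication - reference = 479.996 - 481.54 = -1.5440
|e| = 1.5440
ratio = |e| / MPE = 1.5440 / 3.48
ratio = 0.4437

0.4437


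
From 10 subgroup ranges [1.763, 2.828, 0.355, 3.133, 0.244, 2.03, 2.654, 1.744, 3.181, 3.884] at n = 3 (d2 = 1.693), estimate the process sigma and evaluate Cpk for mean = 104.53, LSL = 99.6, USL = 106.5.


R_bar = (1.763 + 2.828 + 0.355 + 3.133 + 0.244 + 2.03 + 2.654 + 1.744 + 3.181 + 3.884) / 10 = 2.1816
sigma = R_bar / d2 = 2.1816 / 1.693 = 1.2886001
Cp = (USL - LSL)/(6*sigma) = (106.5 - 99.6)/(6*1.2886001) = 0.8924
Cpu = (106.5 - 104.53)/(3*1.2886001) = 0.5096
Cpl = (104.53 - 99.6)/(3*1.2886001) = 1.2753
Cpk = min(Cpu, Cpl) = 0.5096

0.5096


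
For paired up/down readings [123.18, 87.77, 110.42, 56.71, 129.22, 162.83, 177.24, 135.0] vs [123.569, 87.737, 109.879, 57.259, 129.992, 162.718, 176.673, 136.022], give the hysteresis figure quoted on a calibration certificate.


|123.18 - 123.569| = 0.3890
|87.77 - 87.737| = 0.0330
|110.42 - 109.879| = 0.5410
|56.71 - 57.259| = 0.5490
|129.22 - 129.992| = 0.7720
|162.83 - 162.718| = 0.1120
|177.24 - 176.673| = 0.5670
|135.0 - 136.022| = 1.0220
hysteresis = max(diffs) = 1.0220

1.0220


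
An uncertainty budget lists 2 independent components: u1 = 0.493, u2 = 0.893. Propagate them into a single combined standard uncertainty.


uc = sqrt(0.493^2 + 0.893^2)
uc = sqrt(1.040498)
uc = 1.0200

1.0200


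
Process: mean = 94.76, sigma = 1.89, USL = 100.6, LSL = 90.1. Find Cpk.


Cpu = (USL - mean) / (3*sigma) = (100.6 - 94.76) / (3*1.89) = 1.0300
Cpl = (mean - LSL) / (3*sigma) = (94.76 - 90.1) / (3*1.89) = 0.8219
Cpk = min(Cpu, Cpl) = 0.8219

0.8219


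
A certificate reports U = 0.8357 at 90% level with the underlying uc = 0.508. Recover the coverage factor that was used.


k = U / uc
k = 0.8357 / 0.508
k = 1.645

1.645


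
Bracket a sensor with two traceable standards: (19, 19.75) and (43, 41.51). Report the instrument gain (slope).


slope = (y2 - y1) / (x2 - x1)
= (41.51 - 19.75) / (43 - 19)
= 21.7600 / 24
= 0.9067

0.9067


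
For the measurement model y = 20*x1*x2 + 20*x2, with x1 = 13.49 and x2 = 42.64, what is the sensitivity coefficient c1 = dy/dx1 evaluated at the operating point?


y = 20*x1*x2 + 20*x2
dy/dx1 = 20*x2
Evaluate at x2 = 42.64: c1 = 20 * 42.64
c1 = 852.8000

852.8000


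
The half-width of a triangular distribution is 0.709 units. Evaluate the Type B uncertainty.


u_B = half_width / sqrt(6)
u_B = 0.709 / 2.4494897
u_B = 0.2894

0.2894


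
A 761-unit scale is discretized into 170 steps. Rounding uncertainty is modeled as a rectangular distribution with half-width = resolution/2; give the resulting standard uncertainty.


resolution = range / divisions
resolution = 761 / 170 = 4.4764706
u_res = resolution / (2*sqrt(3))
u_res = 4.4764706 / 3.4641016
u_res = 1.2922

1.2922


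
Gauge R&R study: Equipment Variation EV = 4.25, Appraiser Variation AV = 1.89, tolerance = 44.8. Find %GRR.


GRR = sqrt(EV^2 + AV^2) = sqrt(4.25^2 + 1.89^2) = 4.6513009
%GRR = GRR / tol * 100 = 4.6513009 / 44.8 * 100
%GRR = 10.3824

10.3824


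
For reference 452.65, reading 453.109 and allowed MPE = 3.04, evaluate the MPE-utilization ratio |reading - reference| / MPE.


e = indication - reference = 453.109 - 452.65 = 0.4590
|e| = 0.4590
ratio = |e| / MPE = 0.4590 / 3.04
ratio = 0.1510

0.1510


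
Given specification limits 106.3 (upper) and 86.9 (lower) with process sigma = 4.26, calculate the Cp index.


Cp = (USL - LSL) / (6 * sigma)
= (106.3 - 86.9) / (6 * 4.26)
= 19.4000 / 25.5600
= 0.7590

0.7590


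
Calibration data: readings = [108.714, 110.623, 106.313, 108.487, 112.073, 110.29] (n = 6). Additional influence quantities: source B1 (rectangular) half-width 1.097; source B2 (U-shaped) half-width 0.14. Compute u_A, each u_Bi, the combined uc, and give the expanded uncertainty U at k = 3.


mean = (108.714 + 110.623 + 106.313 + 108.487 + 112.073 + 110.29) / 6 = 109.4166667
s = sqrt(sum((x - mean)^2)/(n-1)) = 2.0131977
u_A = s / sqrt(n) = 2.0131977 / sqrt(6) = 0.82188452
u_B1 = 1.097 / sqrt(3) = 0.63335325
u_B2 = 0.14 / sqrt(2) = 0.098994949
uc = sqrt(0.82188452^2 + 0.63335325^2 + 0.098994949^2) = 1.0423198
U = k * uc = 3 * 1.0423198
U = 3.1270

3.1270


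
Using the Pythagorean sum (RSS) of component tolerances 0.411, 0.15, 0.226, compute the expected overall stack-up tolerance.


RSS = sqrt(0.411^2 + 0.15^2 + 0.226^2)
= sqrt(0.242497)
= 0.4924

0.4924


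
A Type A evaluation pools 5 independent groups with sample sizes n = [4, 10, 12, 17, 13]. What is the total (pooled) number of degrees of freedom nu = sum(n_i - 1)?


nu = sum_i (n_i - 1)
nu = ((4 - 1) + (10 - 1) + (12 - 1) + (17 - 1) + (13 - 1))
nu = 3 + 9 + 11 + 16 + 12
nu = 51

51


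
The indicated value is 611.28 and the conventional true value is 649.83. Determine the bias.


Systematic error = measured - true
= 611.28 - 649.83
= -38.5500

-38.5500


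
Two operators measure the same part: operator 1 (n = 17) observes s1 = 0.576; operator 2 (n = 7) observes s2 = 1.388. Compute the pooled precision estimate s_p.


s_p = sqrt(((n1-1)*s1^2 + (n2-1)*s2^2) / (n1+n2-2))
numerator = (17-1)*0.576^2 + (7-1)*1.388^2 = 5.308416 + 11.559264 = 16.86768
denominator = 17 + 7 - 2 = 22
s_p^2 = 16.86768 / 22 = 0.76671273
s_p = sqrt(0.76671273) = 0.8756

0.8756


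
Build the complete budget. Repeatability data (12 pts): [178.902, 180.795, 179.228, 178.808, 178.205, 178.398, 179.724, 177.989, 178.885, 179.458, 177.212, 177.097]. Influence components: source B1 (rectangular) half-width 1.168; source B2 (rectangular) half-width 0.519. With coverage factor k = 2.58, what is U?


mean = (178.902 + 180.795 + 179.228 + 178.808 + 178.205 + 178.398 + 179.724 + 177.989 + 178.885 + 179.458 + 177.212 + 177.097) / 12 = 178.7250833
s = sqrt(sum((x - mean)^2)/(n-1)) = 1.0442742
u_A = s / sqrt(n) = 1.0442742 / sqrt(12) = 0.301456
u_B1 = 1.168 / sqrt(3) = 0.67434511
u_B2 = 0.519 / sqrt(3) = 0.29964479
uc = sqrt(0.301456^2 + 0.67434511^2 + 0.29964479^2) = 0.79712235
U = k * uc = 2.58 * 0.79712235
U = 2.0566

2.0566


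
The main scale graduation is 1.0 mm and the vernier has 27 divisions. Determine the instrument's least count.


LC = MSD / n_div
= 1.0 / 27
= 0.0370

0.0370


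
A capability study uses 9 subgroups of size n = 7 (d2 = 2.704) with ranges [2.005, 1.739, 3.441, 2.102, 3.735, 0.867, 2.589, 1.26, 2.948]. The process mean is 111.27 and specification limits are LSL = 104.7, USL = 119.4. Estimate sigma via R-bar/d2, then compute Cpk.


R_bar = (2.005 + 1.739 + 3.441 + 2.102 + 3.735 + 0.867 + 2.589 + 1.26 + 2.948) / 9 = 2.2984444
sigma = R_bar / d2 = 2.2984444 / 2.704 = 0.85001642
Cp = (USL - LSL)/(6*sigma) = (119.4 - 104.7)/(6*0.85001642) = 2.8823
Cpu = (119.4 - 111.27)/(3*0.85001642) = 3.1882
Cpl = (111.27 - 104.7)/(3*0.85001642) = 2.5764
Cpk = min(Cpu, Cpl) = 2.5764

2.5764


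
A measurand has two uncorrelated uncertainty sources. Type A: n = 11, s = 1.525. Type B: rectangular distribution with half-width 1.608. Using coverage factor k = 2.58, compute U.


u_A = s / sqrt(n) = 1.525 / sqrt(11) = 0.4598048
u_B = half_width / sqrt(3) = 1.608 / sqrt(3) = 0.92837923
uc = sqrt(u_A^2 + u_B^2) = sqrt(0.4598048^2 + 0.92837923^2) = 1.036006
U = k * uc = 2.58 * 1.036006
U = 2.6729

2.6729


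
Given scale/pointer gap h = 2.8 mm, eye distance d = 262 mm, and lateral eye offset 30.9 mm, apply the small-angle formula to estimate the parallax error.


error = h * offset / d
= 2.8 * 30.9 / 262
= 0.3302

0.3302


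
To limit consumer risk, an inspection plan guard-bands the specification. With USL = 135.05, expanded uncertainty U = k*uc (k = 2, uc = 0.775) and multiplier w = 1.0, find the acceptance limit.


U = k * uc = 2 * 0.775 = 1.55
guard band g = w * U = 1.0 * 1.55 = 1.55
AL = USL - g = 135.05 - 1.55
AL = 133.5000

133.5000


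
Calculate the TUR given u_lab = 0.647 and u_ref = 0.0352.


TUR = u_lab / u_ref
= 0.647 / 0.0352
= 18.3807

18.3807


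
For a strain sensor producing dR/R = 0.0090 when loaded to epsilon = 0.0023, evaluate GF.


GF = (dR/R) / epsilon
= 0.0090 / 0.0023
= 3.9130

3.9130


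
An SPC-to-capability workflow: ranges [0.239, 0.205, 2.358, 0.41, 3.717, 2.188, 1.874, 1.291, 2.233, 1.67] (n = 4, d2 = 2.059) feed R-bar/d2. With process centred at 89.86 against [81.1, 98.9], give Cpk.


R_bar = (0.239 + 0.205 + 2.358 + 0.41 + 3.717 + 2.188 + 1.874 + 1.291 + 2.233 + 1.67) / 10 = 1.6185
sigma = R_bar / d2 = 1.6185 / 2.059 = 0.78606119
Cp = (USL - LSL)/(6*sigma) = (98.9 - 81.1)/(6*0.78606119) = 3.7741
Cpu = (98.9 - 89.86)/(3*0.78606119) = 3.8335
Cpl = (89.86 - 81.1)/(3*0.78606119) = 3.7147
Cpk = min(Cpu, Cpl) = 3.7147

3.7147


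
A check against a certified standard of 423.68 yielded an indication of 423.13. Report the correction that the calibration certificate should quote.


Correction = standard - reading
= 423.68 - 423.13
= 0.5500

0.5500


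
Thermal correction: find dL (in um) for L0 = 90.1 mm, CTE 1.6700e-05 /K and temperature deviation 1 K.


dL = L * alpha * dT
= 90.1 * 1.6700e-05 * 1
= 0.0015047 mm
dL_um = 0.0015047 * 1000 = 1.5047 um

1.5047


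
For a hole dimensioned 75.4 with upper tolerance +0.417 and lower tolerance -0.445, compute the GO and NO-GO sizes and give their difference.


GO = nominal - lower_tol (smallest hole = maximum material condition)
GO = 75.4 - 0.445 = 74.955
NO-GO = nominal + upper_tol (largest hole = least material condition)
NO-GO = 75.4 + 0.417 = 75.817
spread = NO-GO - GO = 75.817 - 74.955 = 0.8620

0.8620


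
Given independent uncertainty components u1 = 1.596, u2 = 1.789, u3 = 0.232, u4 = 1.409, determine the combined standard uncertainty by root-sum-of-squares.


uc = sqrt(1.596^2 + 1.789^2 + 0.232^2 + 1.409^2)
uc = sqrt(7.786842)
uc = 2.7905

2.7905


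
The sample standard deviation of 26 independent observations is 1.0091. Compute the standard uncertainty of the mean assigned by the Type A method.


u_A = s / sqrt(n)
u_A = 1.0091 / sqrt(26)
u_A = 1.0091 / 5.0990195
u_A = 0.1979

0.1979


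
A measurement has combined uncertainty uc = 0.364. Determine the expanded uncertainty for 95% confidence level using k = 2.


U = k * uc
U = 2 * 0.364
U = 0.7280

0.7280


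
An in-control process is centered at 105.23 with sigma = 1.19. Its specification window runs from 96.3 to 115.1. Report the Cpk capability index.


Cpu = (USL - mean) / (3*sigma) = (115.1 - 105.23) / (3*1.19) = 2.7647
Cpl = (mean - LSL) / (3*sigma) = (105.23 - 96.3) / (3*1.19) = 2.5014
Cpk = min(Cpu, Cpl) = 2.5014

2.5014


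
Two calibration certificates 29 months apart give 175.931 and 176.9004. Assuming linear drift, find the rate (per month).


rate = (v2 - v1) / months
= (176.9004 - 175.931) / 29
= 0.9694 / 29
= 0.0334

0.0334


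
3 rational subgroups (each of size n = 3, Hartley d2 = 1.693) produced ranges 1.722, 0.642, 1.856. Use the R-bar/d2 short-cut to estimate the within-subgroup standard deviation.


R_bar = (1.722 + 0.642 + 1.856) / 3
R_bar = 4.22 / 3 = 1.4066667
sigma_hat = R_bar / d2 = 1.4066667 / 1.693 = 0.8309

0.8309


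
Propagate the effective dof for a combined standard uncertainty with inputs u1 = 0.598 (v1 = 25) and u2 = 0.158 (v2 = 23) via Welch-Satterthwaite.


uc = sqrt(u1^2 + u2^2) = sqrt(0.598^2 + 0.158^2) = 0.61852082
v_eff = uc^4 / (u1^4/v1 + u2^4/v2)
= 0.61852082^4 / (0.598^4/25 + 0.158^4/23)
= 0.14635828 / 0.0051423205
v_eff = 28.4615

28.4615


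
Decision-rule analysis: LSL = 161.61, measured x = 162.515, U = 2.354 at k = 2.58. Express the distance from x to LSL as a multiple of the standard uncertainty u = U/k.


u = U / k = 2.354 / 2.58 = 0.9124031
margin = |LSL - x| = |161.61 - 162.515| = 0.905
z = margin / u = 0.905 / 0.9124031
z = 0.9919

0.9919


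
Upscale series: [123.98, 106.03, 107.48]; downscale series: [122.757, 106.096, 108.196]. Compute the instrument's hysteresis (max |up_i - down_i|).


|123.98 - 122.757| = 1.2230
|106.03 - 106.096| = 0.0660
|107.48 - 108.196| = 0.7160
hysteresis = max(diffs) = 1.2230

1.2230


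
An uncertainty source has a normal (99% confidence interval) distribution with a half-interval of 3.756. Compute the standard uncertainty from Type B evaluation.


u_B = half_width / 2.576
u_B = 3.756 / 2.576
u_B = 1.4581

1.4581


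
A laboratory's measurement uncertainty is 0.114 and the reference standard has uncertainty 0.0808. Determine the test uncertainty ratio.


TUR = u_lab / u_ref
= 0.114 / 0.0808
= 1.4109

1.4109


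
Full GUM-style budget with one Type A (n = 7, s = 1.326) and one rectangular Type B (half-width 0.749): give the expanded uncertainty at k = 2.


u_A = s / sqrt(n) = 1.326 / sqrt(7) = 0.50118089
u_B = half_width / sqrt(3) = 0.749 / sqrt(3) = 0.43243535
uc = sqrt(u_A^2 + u_B^2) = sqrt(0.50118089^2 + 0.43243535^2) = 0.66195364
U = k * uc = 2 * 0.66195364
U = 1.3239

1.3239


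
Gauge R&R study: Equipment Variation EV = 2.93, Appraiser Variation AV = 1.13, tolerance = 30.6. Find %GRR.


GRR = sqrt(EV^2 + AV^2) = sqrt(2.93^2 + 1.13^2) = 3.1403503
%GRR = GRR / tol * 100 = 3.1403503 / 30.6 * 100
%GRR = 10.2626

10.2626


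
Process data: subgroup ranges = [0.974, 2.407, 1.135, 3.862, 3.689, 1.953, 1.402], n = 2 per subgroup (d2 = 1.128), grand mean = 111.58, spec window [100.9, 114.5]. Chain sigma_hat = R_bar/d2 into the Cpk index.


R_bar = (0.974 + 2.407 + 1.135 + 3.862 + 3.689 + 1.953 + 1.402) / 7 = 2.2031429
sigma = R_bar / d2 = 2.2031429 / 1.128 = 1.9531409
Cp = (USL - LSL)/(6*sigma) = (114.5 - 100.9)/(6*1.9531409) = 1.1605
Cpu = (114.5 - 111.58)/(3*1.9531409) = 0.4983
Cpl = (111.58 - 100.9)/(3*1.9531409) = 1.8227
Cpk = min(Cpu, Cpl) = 0.4983

0.4983
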